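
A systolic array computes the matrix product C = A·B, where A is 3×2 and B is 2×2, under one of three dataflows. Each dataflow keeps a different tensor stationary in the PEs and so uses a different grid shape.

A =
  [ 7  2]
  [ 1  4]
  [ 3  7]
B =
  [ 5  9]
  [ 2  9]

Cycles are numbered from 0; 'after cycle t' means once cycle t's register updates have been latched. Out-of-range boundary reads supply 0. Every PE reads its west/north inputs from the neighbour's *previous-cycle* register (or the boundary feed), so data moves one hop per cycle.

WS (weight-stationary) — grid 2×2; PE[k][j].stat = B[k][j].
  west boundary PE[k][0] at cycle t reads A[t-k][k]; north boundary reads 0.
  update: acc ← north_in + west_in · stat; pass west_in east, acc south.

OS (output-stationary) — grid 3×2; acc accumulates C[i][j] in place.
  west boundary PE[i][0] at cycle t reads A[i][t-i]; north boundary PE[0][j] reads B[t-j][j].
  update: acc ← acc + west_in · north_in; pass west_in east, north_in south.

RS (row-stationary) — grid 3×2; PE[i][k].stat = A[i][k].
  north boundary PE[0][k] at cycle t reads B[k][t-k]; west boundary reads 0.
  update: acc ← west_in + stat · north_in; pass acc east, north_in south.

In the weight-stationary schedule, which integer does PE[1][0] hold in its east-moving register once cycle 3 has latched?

Tracing WS — 2×2 array, target PE[1][0]:
  cycle 0: PE[0][0] → acc 35, east 7, south 35
  cycle 0: PE[1][0] → acc 0, east 0, south 0
  cycle 1: PE[0][0] → acc 5, east 1, south 5
  cycle 1: PE[1][0] → acc 39, east 2, south 39
  cycle 2: PE[0][0] → acc 15, east 3, south 15
  cycle 2: PE[1][0] → acc 13, east 4, south 13
  cycle 3: PE[0][0] → acc 0, east 0, south 0
  cycle 3: PE[1][0] → acc 29, east 7, south 29

register = 7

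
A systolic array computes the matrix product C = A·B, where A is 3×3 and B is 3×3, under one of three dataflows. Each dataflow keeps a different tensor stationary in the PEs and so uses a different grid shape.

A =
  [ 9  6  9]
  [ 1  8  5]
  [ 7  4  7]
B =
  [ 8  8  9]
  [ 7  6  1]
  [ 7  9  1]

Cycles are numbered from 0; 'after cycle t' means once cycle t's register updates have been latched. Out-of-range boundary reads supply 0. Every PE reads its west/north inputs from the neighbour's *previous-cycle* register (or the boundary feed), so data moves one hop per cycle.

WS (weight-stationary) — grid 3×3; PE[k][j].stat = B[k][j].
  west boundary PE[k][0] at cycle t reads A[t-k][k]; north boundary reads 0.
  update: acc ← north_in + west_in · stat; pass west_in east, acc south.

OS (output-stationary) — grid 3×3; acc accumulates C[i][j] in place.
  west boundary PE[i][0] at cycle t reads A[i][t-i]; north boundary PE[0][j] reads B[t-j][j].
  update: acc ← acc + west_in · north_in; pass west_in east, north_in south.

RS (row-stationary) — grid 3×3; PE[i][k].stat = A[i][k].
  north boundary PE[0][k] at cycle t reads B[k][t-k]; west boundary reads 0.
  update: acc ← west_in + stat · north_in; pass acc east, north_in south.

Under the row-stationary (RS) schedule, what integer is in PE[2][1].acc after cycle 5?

RS 3×3: PE[2][1] cycle-by-cycle (with neighbour feeds):
  @0  [1,1]  acc 0  |  →0  ↓0
  @0  [2,0]  acc 0  |  →0  ↓0
  @0  [2,1]  acc 0  |  →0  ↓0
  @1  [1,1]  acc 0  |  →0  ↓0
  @1  [2,0]  acc 0  |  →0  ↓0
  @1  [2,1]  acc 0  |  →0  ↓0
  @2  [1,1]  acc 64  |  →64  ↓7
  @2  [2,0]  acc 56  |  →56  ↓8
  @2  [2,1]  acc 0  |  →0  ↓0
  @3  [1,1]  acc 56  |  →56  ↓6
  @3  [2,0]  acc 56  |  →56  ↓8
  @3  [2,1]  acc 84  |  →84  ↓7
  @4  [1,1]  acc 17  |  →17  ↓1
  @4  [2,0]  acc 63  |  →63  ↓9
  @4  [2,1]  acc 80  |  →80  ↓6
  @5  [1,1]  acc 0  |  →0  ↓0
  @5  [2,0]  acc 0  |  →0  ↓0
  @5  [2,1]  acc 67  |  →67  ↓1

PE[2][1].acc = 67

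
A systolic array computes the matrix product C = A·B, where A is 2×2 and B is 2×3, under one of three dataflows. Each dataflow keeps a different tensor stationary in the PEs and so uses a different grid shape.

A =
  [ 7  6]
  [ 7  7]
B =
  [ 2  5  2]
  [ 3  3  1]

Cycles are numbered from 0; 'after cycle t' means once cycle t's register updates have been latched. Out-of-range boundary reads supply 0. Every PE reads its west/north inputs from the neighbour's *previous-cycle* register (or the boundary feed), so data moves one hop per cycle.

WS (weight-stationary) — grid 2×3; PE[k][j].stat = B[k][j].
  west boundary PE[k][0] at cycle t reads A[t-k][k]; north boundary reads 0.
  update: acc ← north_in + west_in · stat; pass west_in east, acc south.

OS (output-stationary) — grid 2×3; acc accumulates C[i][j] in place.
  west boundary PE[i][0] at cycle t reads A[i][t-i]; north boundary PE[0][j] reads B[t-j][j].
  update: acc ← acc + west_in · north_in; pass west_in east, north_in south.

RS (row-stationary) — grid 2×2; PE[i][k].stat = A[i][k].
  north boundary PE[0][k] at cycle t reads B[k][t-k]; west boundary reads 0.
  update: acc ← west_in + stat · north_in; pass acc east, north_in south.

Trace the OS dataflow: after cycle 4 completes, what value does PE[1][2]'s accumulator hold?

OS 2×3: PE[1][2] cycle-by-cycle (with neighbour feeds):
  cycle 0: PE[0][2] → acc 0, east 0, south 0
  cycle 0: PE[1][1] → acc 0, east 0, south 0
  cycle 0: PE[1][2] → acc 0, east 0, south 0
  cycle 1: PE[0][2] → acc 0, east 0, south 0
  cycle 1: PE[1][1] → acc 0, east 0, south 0
  cycle 1: PE[1][2] → acc 0, east 0, south 0
  cycle 2: PE[0][2] → acc 14, east 7, south 2
  cycle 2: PE[1][1] → acc 35, east 7, south 5
  cycle 2: PE[1][2] → acc 0, east 0, south 0
  cycle 3: PE[0][2] → acc 20, east 6, south 1
  cycle 3: PE[1][1] → acc 56, east 7, south 3
  cycle 3: PE[1][2] → acc 14, east 7, south 2
  cycle 4: PE[0][2] → acc 20, east 0, south 0
  cycle 4: PE[1][1] → acc 56, east 0, south 0
  cycle 4: PE[1][2] → acc 21, east 7, south 1

PE[1][2].acc = 21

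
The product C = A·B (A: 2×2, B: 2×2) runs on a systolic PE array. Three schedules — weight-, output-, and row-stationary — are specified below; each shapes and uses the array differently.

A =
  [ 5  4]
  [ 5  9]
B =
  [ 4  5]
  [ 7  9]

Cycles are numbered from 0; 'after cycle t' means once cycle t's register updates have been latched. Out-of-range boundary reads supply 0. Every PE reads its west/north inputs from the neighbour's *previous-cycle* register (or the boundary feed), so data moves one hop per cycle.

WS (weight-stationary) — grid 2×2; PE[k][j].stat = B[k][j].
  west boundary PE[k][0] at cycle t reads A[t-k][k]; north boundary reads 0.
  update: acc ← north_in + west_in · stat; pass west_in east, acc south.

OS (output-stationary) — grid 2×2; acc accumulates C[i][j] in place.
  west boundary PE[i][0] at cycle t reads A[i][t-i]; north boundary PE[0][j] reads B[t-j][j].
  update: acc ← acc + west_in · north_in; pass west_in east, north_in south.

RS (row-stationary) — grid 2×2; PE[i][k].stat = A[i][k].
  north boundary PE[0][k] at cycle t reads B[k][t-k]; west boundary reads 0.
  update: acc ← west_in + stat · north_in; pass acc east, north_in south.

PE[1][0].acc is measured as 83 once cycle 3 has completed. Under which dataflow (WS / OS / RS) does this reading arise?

Under WS (2×2), PE[1][0]:
  0: (1,0).acc=0  regs=<0,0>
  1: (1,0).acc=48  regs=<4,48>
  2: (1,0).acc=83  regs=<9,83>
  3: (1,0).acc=0  regs=<0,0>
Under OS (2×2), PE[1][0]:
  0: (1,0).acc=0  regs=<0,0>
  1: (1,0).acc=20  regs=<5,4>
  2: (1,0).acc=83  regs=<9,7>
  3: (1,0).acc=83  regs=<0,0>
Under RS (2×2), PE[1][0]:
  0: (1,0).acc=0  regs=<0,0>
  1: (1,0).acc=20  regs=<20,4>
  2: (1,0).acc=25  regs=<25,5>
  3: (1,0).acc=0  regs=<0,0>

dataflow = OS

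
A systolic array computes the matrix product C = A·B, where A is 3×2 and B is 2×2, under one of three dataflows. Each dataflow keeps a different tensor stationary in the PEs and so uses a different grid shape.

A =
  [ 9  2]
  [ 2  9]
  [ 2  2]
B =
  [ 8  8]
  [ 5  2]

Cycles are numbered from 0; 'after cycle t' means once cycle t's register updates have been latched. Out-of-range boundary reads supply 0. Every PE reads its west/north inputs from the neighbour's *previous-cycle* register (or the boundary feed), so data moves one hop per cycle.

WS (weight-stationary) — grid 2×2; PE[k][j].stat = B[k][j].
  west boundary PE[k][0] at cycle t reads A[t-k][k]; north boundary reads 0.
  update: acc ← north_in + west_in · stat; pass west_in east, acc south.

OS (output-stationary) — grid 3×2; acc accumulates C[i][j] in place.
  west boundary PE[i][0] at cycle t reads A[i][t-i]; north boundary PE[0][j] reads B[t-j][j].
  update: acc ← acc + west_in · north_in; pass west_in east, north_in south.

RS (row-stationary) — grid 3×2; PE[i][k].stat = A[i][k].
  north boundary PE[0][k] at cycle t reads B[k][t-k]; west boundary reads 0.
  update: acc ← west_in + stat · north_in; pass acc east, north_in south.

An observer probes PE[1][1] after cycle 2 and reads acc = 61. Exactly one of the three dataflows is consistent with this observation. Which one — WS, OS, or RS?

dataflow = RS

— WS: 2×2; PE[1][1] trace:
  after 0 — PE[1][1] acc=0, pass-E 0, pass-S 0
  after 1 — PE[1][1] acc=0, pass-E 0, pass-S 0
  after 2 — PE[1][1] acc=76, pass-E 2, pass-S 76
— OS: 3×2; PE[1][1] trace:
  after 0 — PE[1][1] acc=0, pass-E 0, pass-S 0
  after 1 — PE[1][1] acc=0, pass-E 0, pass-S 0
  after 2 — PE[1][1] acc=16, pass-E 2, pass-S 8
— RS: 3×2; PE[1][1] trace:
  after 0 — PE[1][1] acc=0, pass-E 0, pass-S 0
  after 1 — PE[1][1] acc=0, pass-E 0, pass-S 0
  after 2 — PE[1][1] acc=61, pass-E 61, pass-S 5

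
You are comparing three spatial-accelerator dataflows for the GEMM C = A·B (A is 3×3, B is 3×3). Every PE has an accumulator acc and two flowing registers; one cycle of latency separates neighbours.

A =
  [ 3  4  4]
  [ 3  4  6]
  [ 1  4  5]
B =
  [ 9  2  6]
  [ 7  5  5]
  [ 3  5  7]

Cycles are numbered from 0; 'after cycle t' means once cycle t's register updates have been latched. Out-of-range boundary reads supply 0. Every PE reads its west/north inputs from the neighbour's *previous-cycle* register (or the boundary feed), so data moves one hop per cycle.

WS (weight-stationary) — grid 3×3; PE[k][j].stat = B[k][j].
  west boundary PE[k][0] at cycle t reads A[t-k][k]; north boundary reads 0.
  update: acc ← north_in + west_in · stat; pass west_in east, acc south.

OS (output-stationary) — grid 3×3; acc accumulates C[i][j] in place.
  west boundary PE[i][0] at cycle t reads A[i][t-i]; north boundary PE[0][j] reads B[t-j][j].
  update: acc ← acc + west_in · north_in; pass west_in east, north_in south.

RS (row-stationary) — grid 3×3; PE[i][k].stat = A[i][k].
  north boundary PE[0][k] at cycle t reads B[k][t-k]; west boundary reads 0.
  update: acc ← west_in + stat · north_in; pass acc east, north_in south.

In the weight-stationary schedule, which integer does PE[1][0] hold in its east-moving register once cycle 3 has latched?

WS 3×3: PE[1][0] cycle-by-cycle (with neighbour feeds):
  after 0 — PE[0][0] acc=27, pass-E 3, pass-S 27
  after 0 — PE[1][0] acc=0, pass-E 0, pass-S 0
  after 1 — PE[0][0] acc=27, pass-E 3, pass-S 27
  after 1 — PE[1][0] acc=55, pass-E 4, pass-S 55
  after 2 — PE[0][0] acc=9, pass-E 1, pass-S 9
  after 2 — PE[1][0] acc=55, pass-E 4, pass-S 55
  after 3 — PE[0][0] acc=0, pass-E 0, pass-S 0
  after 3 — PE[1][0] acc=37, pass-E 4, pass-S 37

register = 4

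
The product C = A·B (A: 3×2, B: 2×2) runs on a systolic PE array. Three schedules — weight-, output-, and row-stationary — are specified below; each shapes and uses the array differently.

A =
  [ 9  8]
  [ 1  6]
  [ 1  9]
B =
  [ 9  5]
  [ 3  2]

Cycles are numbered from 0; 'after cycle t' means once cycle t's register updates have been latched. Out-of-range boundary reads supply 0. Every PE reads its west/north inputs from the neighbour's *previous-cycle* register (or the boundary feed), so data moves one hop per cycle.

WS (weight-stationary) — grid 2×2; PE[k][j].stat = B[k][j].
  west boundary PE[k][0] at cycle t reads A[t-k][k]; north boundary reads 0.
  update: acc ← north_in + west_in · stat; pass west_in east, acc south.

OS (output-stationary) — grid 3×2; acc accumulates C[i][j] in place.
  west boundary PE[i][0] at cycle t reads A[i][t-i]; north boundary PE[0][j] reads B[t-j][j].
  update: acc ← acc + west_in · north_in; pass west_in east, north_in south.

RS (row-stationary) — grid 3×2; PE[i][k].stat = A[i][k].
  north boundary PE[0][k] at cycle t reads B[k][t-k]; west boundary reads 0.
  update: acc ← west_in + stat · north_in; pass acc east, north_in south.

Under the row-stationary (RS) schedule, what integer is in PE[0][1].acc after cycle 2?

PE[0][1].acc = 61

RS (3×2). Following PE[0][1] plus its west/north inputs:
  step 0 · PE0,0: acc=81; fwd→81 fwd↓9
  step 0 · PE0,1: acc=0; fwd→0 fwd↓0
  step 1 · PE0,0: acc=45; fwd→45 fwd↓5
  step 1 · PE0,1: acc=105; fwd→105 fwd↓3
  step 2 · PE0,0: acc=0; fwd→0 fwd↓0
  step 2 · PE0,1: acc=61; fwd→61 fwd↓2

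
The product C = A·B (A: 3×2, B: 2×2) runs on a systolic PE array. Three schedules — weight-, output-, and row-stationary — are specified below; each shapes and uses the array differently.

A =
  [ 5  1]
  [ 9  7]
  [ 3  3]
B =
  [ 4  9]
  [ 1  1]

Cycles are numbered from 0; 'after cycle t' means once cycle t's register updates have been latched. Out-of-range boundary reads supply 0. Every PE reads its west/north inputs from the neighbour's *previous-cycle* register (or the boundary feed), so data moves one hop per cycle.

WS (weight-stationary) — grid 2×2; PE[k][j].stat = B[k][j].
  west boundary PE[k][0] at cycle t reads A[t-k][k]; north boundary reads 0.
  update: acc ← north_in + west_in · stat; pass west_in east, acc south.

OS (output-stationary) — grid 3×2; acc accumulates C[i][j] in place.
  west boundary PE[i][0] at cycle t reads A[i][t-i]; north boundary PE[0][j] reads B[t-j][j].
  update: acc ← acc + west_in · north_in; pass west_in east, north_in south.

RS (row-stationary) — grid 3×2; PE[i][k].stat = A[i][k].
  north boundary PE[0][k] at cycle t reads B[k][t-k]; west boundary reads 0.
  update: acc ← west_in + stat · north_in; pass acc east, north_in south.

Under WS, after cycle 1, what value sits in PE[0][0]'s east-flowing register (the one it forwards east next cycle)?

Tracing WS — 2×2 array, target PE[0][0]:
  cycle 0: PE[0][0] → acc 20, east 5, south 20
  cycle 1: PE[0][0] → acc 36, east 9, south 36

register = 9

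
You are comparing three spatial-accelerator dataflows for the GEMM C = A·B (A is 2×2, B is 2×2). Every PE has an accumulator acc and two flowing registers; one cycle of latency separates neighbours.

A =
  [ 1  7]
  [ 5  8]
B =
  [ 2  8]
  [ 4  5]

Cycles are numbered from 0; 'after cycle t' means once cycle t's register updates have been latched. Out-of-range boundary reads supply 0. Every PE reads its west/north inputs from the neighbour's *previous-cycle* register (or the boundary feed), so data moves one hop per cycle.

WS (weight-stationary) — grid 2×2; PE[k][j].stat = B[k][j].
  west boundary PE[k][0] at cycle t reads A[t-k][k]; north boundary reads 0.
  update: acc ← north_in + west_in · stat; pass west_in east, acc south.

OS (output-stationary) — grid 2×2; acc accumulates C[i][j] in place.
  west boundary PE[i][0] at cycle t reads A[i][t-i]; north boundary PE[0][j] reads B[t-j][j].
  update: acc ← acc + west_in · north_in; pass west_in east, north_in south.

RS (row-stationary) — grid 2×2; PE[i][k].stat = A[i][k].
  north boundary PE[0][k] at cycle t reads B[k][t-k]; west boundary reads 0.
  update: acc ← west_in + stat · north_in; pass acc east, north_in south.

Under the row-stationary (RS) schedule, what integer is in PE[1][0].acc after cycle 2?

Tracing RS — 2×2 array, target PE[1][0]:
  step 0 · PE0,0: acc=2; fwd→2 fwd↓2
  step 0 · PE1,0: acc=0; fwd→0 fwd↓0
  step 1 · PE0,0: acc=8; fwd→8 fwd↓8
  step 1 · PE1,0: acc=10; fwd→10 fwd↓2
  step 2 · PE0,0: acc=0; fwd→0 fwd↓0
  step 2 · PE1,0: acc=40; fwd→40 fwd↓8

PE[1][0].acc = 40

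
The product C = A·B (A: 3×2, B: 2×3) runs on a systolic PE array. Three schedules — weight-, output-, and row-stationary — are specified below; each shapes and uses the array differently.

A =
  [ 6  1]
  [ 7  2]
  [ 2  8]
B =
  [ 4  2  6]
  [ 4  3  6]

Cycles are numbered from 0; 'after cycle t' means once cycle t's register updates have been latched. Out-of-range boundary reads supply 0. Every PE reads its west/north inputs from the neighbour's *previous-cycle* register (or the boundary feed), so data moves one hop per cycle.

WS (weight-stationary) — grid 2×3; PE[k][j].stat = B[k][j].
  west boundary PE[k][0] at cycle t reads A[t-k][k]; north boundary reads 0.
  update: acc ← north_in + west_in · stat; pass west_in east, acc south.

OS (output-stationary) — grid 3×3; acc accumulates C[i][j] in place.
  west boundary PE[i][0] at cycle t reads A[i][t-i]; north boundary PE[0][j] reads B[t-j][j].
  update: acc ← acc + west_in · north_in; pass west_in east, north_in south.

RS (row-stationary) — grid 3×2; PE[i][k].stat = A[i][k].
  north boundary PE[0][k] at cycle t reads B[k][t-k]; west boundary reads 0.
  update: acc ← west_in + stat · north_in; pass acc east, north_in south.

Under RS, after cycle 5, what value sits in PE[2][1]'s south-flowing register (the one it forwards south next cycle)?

register = 6

RS 3×2: PE[2][1] cycle-by-cycle (with neighbour feeds):
  0: (1,1).acc=0  regs=<0,0>
  0: (2,0).acc=0  regs=<0,0>
  0: (2,1).acc=0  regs=<0,0>
  1: (1,1).acc=0  regs=<0,0>
  1: (2,0).acc=0  regs=<0,0>
  1: (2,1).acc=0  regs=<0,0>
  2: (1,1).acc=36  regs=<36,4>
  2: (2,0).acc=8  regs=<8,4>
  2: (2,1).acc=0  regs=<0,0>
  3: (1,1).acc=20  regs=<20,3>
  3: (2,0).acc=4  regs=<4,2>
  3: (2,1).acc=40  regs=<40,4>
  4: (1,1).acc=54  regs=<54,6>
  4: (2,0).acc=12  regs=<12,6>
  4: (2,1).acc=28  regs=<28,3>
  5: (1,1).acc=0  regs=<0,0>
  5: (2,0).acc=0  regs=<0,0>
  5: (2,1).acc=60  regs=<60,6>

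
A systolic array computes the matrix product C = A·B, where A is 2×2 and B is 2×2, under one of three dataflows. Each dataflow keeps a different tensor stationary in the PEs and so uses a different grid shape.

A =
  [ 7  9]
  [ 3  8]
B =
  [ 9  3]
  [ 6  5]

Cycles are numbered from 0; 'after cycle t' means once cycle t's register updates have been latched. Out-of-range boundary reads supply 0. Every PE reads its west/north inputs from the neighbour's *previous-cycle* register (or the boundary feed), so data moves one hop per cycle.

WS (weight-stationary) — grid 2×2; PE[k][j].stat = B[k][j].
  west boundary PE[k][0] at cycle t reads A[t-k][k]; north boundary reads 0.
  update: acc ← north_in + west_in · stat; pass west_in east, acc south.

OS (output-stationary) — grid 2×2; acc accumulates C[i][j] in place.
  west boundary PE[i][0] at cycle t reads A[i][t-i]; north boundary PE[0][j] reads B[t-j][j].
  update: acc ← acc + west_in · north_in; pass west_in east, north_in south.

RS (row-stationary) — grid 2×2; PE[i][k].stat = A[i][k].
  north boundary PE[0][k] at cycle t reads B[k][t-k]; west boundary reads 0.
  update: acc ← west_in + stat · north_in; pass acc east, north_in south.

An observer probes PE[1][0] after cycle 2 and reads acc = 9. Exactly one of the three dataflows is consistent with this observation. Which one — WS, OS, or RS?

dataflow = RS

WS [2×2] PE[1][0] across cycles:
  @0  [1,0]  acc 0  |  →0  ↓0
  @1  [1,0]  acc 117  |  →9  ↓117
  @2  [1,0]  acc 75  |  →8  ↓75
OS [2×2] PE[1][0] across cycles:
  @0  [1,0]  acc 0  |  →0  ↓0
  @1  [1,0]  acc 27  |  →3  ↓9
  @2  [1,0]  acc 75  |  →8  ↓6
RS [2×2] PE[1][0] across cycles:
  @0  [1,0]  acc 0  |  →0  ↓0
  @1  [1,0]  acc 27  |  →27  ↓9
  @2  [1,0]  acc 9  |  →9  ↓3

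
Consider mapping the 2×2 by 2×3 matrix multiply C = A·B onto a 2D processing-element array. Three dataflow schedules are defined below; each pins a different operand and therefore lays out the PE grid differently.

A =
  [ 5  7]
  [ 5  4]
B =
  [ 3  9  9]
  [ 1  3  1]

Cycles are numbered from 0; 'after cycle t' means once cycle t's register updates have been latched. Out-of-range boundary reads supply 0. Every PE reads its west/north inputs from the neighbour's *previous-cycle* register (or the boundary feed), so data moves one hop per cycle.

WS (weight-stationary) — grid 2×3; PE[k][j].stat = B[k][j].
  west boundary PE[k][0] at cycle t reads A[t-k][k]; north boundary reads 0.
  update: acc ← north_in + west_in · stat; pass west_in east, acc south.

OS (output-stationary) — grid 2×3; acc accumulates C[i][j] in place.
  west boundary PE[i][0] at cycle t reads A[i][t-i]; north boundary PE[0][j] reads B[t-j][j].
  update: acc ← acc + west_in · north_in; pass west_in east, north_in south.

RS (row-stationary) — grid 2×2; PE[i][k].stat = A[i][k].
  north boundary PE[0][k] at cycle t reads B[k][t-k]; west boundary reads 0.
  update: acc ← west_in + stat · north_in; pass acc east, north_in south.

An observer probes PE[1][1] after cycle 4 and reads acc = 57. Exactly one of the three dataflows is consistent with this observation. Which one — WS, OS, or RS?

dataflow = OS

— WS: 2×3; PE[1][1] trace:
  c0 r1c1: 0 / 0 / 0
  c1 r1c1: 0 / 0 / 0
  c2 r1c1: 66 / 7 / 66
  c3 r1c1: 57 / 4 / 57
  c4 r1c1: 0 / 0 / 0
— OS: 2×3; PE[1][1] trace:
  c0 r1c1: 0 / 0 / 0
  c1 r1c1: 0 / 0 / 0
  c2 r1c1: 45 / 5 / 9
  c3 r1c1: 57 / 4 / 3
  c4 r1c1: 57 / 0 / 0
— RS: 2×2; PE[1][1] trace:
  c0 r1c1: 0 / 0 / 0
  c1 r1c1: 0 / 0 / 0
  c2 r1c1: 19 / 19 / 1
  c3 r1c1: 57 / 57 / 3
  c4 r1c1: 49 / 49 / 1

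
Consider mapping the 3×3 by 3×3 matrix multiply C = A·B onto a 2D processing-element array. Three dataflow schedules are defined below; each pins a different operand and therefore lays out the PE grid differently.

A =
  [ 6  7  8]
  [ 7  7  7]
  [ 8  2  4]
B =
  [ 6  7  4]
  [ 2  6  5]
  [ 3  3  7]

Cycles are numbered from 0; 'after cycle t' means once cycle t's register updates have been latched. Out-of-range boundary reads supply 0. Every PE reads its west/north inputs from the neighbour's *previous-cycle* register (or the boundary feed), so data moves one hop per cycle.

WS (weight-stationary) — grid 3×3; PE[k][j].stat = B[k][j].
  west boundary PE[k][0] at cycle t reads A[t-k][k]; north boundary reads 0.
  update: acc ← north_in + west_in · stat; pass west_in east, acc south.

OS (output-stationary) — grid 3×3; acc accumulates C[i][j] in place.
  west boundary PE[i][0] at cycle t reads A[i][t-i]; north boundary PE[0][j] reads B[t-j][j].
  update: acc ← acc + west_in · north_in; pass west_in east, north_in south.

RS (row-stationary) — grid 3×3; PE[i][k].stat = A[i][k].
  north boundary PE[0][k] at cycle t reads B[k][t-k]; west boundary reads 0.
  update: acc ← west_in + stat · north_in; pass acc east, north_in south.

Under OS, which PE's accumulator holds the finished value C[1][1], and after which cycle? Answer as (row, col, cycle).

Under OS, C[1][1] lands at PE[1][1]:
  [0] (1,1) acc=0 (h:0 v:0)
  [1] (1,1) acc=0 (h:0 v:0)
  [2] (1,1) acc=49 (h:7 v:7)
  [3] (1,1) acc=91 (h:7 v:6)
  [4] (1,1) acc=112 (h:7 v:3)

(row, col, cycle) = (1, 1, 4)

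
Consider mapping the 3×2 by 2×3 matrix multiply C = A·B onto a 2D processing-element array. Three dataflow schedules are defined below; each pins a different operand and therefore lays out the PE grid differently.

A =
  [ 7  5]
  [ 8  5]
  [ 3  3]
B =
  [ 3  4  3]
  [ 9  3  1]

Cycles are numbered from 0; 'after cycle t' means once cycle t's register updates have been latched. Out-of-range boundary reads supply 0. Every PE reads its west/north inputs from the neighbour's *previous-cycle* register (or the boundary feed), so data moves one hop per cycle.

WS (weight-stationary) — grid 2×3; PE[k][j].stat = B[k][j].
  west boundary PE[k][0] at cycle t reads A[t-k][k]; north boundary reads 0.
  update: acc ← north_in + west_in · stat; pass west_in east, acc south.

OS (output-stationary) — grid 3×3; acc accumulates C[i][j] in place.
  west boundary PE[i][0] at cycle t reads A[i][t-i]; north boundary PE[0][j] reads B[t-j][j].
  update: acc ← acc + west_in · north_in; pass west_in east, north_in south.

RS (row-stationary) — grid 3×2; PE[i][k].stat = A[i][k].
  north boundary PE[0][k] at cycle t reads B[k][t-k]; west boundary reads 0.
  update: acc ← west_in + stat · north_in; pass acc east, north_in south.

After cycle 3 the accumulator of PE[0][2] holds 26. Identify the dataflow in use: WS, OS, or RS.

dataflow = OS

WS [2×3] PE[0][2] across cycles:
  0: (0,2).acc=0  regs=<0,0>
  1: (0,2).acc=0  regs=<0,0>
  2: (0,2).acc=21  regs=<7,21>
  3: (0,2).acc=24  regs=<8,24>
OS [3×3] PE[0][2] across cycles:
  0: (0,2).acc=0  regs=<0,0>
  1: (0,2).acc=0  regs=<0,0>
  2: (0,2).acc=21  regs=<7,3>
  3: (0,2).acc=26  regs=<5,1>
— RS: 3×2 array has no PE[0][2].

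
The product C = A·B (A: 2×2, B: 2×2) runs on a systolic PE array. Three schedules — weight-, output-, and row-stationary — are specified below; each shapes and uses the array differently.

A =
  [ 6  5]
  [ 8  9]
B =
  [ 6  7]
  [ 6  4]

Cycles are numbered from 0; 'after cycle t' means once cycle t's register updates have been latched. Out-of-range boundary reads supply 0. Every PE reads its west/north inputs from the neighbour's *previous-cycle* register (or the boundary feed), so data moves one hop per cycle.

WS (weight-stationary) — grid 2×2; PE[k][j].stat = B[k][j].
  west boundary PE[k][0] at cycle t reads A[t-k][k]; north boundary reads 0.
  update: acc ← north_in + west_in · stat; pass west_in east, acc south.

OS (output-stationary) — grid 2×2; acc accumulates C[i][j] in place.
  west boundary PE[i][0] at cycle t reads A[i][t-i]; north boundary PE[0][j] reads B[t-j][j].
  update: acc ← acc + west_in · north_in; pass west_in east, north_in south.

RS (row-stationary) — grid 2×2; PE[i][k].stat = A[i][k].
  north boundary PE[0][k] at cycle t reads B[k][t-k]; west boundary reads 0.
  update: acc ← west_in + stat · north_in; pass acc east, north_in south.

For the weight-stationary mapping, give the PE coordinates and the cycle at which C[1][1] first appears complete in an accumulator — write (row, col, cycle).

WS — PE[1][1] is where C[1][1] collects:
  c0 r1c1: 0 / 0 / 0
  c1 r1c1: 0 / 0 / 0
  c2 r1c1: 62 / 5 / 62
  c3 r1c1: 92 / 9 / 92

(row, col, cycle) = (1, 1, 3)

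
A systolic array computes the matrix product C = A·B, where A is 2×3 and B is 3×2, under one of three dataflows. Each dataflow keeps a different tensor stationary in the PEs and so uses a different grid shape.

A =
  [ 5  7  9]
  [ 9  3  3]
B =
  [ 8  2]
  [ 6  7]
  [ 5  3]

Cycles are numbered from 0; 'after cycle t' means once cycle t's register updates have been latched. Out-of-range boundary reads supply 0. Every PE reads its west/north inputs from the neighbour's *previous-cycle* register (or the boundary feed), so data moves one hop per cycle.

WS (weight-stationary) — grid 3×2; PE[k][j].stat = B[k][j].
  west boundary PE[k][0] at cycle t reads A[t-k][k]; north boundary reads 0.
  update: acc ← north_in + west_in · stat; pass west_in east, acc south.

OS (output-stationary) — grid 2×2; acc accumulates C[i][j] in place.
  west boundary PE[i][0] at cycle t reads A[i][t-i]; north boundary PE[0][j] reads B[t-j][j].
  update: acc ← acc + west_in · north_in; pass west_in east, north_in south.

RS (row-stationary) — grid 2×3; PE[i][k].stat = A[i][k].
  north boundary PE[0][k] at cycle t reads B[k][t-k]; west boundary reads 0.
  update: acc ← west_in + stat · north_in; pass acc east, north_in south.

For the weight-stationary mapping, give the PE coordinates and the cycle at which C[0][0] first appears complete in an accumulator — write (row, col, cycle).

(row, col, cycle) = (2, 0, 2)

WS: C[0][0] accumulates in PE[2][0]:
  0: (2,0).acc=0  regs=<0,0>
  1: (2,0).acc=0  regs=<0,0>
  2: (2,0).acc=127  regs=<9,127>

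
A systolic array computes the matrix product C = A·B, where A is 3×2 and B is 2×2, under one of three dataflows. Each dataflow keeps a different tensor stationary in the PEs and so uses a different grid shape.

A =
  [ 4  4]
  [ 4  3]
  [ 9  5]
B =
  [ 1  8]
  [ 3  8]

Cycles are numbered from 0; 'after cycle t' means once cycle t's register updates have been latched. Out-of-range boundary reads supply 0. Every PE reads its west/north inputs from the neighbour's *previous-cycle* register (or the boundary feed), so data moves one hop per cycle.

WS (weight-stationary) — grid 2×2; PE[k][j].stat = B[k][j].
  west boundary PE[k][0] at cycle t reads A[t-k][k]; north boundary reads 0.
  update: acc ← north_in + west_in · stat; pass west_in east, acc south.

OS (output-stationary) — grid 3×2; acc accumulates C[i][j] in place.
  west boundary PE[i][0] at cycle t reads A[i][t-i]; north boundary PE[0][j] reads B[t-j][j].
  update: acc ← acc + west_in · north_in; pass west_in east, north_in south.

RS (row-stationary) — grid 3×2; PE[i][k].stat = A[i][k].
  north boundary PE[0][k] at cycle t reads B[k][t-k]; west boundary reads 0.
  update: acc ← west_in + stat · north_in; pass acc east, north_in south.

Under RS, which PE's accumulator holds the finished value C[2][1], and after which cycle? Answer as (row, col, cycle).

(row, col, cycle) = (2, 1, 4)

RS: C[2][1] accumulates in PE[2][1]:
  c0 r2c1: 0 / 0 / 0
  c1 r2c1: 0 / 0 / 0
  c2 r2c1: 0 / 0 / 0
  c3 r2c1: 24 / 24 / 3
  c4 r2c1: 112 / 112 / 8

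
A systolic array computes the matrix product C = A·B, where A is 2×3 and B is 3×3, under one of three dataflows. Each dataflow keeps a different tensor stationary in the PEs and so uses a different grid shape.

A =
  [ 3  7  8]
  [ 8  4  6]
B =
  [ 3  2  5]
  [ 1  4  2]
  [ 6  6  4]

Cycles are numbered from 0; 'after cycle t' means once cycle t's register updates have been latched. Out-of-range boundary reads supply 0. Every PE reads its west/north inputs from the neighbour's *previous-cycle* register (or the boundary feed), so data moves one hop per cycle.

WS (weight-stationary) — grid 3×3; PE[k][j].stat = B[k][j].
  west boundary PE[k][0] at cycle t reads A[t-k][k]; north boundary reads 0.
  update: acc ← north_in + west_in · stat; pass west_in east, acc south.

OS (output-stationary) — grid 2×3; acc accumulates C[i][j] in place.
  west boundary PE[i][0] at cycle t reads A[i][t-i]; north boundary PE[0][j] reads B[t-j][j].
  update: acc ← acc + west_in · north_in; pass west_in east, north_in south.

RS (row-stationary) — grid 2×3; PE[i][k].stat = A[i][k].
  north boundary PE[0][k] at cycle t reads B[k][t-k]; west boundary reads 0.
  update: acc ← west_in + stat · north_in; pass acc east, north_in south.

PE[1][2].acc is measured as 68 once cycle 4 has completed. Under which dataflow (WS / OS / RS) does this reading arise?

— WS: 3×3; PE[1][2] trace:
  [0] (1,2) acc=0 (h:0 v:0)
  [1] (1,2) acc=0 (h:0 v:0)
  [2] (1,2) acc=0 (h:0 v:0)
  [3] (1,2) acc=29 (h:7 v:29)
  [4] (1,2) acc=48 (h:4 v:48)
— OS: 2×3; PE[1][2] trace:
  [0] (1,2) acc=0 (h:0 v:0)
  [1] (1,2) acc=0 (h:0 v:0)
  [2] (1,2) acc=0 (h:0 v:0)
  [3] (1,2) acc=40 (h:8 v:5)
  [4] (1,2) acc=48 (h:4 v:2)
— RS: 2×3; PE[1][2] trace:
  [0] (1,2) acc=0 (h:0 v:0)
  [1] (1,2) acc=0 (h:0 v:0)
  [2] (1,2) acc=0 (h:0 v:0)
  [3] (1,2) acc=64 (h:64 v:6)
  [4] (1,2) acc=68 (h:68 v:6)

dataflow = RS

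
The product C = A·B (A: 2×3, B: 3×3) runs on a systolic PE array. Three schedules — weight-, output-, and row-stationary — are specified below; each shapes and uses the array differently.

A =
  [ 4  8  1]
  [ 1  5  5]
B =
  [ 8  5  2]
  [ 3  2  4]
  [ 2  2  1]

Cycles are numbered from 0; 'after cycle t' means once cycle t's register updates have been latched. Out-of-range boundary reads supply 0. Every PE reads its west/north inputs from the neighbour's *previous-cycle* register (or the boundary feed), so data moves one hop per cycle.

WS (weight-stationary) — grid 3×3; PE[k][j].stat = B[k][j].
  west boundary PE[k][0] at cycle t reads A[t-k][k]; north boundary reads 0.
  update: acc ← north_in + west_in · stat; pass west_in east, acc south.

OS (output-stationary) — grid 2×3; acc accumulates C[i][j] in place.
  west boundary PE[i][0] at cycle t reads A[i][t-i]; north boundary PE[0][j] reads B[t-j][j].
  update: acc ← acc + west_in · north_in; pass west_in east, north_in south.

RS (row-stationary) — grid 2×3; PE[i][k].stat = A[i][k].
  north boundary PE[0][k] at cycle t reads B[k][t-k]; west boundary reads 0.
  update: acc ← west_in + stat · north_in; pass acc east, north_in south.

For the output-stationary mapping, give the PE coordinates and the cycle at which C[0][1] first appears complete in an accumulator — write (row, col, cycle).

(row, col, cycle) = (0, 1, 3)

Under OS, C[0][1] lands at PE[0][1]:
  after 0 — PE[0][1] acc=0, pass-E 0, pass-S 0
  after 1 — PE[0][1] acc=20, pass-E 4, pass-S 5
  after 2 — PE[0][1] acc=36, pass-E 8, pass-S 2
  after 3 — PE[0][1] acc=38, pass-E 1, pass-S 2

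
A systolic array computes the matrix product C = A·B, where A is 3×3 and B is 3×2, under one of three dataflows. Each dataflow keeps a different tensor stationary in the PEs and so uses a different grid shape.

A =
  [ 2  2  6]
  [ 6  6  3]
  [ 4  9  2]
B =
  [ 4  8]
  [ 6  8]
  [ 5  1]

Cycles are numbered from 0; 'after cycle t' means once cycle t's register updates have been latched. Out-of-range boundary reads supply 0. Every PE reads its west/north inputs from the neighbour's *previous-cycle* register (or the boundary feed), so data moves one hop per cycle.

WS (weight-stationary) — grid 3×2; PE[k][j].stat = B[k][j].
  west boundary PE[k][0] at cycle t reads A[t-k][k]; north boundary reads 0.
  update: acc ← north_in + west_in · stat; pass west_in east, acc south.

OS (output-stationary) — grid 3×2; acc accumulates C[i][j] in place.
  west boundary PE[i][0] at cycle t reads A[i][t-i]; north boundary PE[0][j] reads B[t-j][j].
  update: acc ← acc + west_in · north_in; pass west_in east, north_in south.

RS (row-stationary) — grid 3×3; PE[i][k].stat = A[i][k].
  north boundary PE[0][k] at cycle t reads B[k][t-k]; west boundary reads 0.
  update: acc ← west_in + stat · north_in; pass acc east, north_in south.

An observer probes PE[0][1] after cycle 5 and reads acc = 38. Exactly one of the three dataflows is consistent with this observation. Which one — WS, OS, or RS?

dataflow = OS

WS [3×2] PE[0][1] across cycles:
  after 0 — PE[0][1] acc=0, pass-E 0, pass-S 0
  after 1 — PE[0][1] acc=16, pass-E 2, pass-S 16
  after 2 — PE[0][1] acc=48, pass-E 6, pass-S 48
  after 3 — PE[0][1] acc=32, pass-E 4, pass-S 32
  after 4 — PE[0][1] acc=0, pass-E 0, pass-S 0
  after 5 — PE[0][1] acc=0, pass-E 0, pass-S 0
OS [3×2] PE[0][1] across cycles:
  after 0 — PE[0][1] acc=0, pass-E 0, pass-S 0
  after 1 — PE[0][1] acc=16, pass-E 2, pass-S 8
  after 2 — PE[0][1] acc=32, pass-E 2, pass-S 8
  after 3 — PE[0][1] acc=38, pass-E 6, pass-S 1
  after 4 — PE[0][1] acc=38, pass-E 0, pass-S 0
  after 5 — PE[0][1] acc=38, pass-E 0, pass-S 0
RS [3×3] PE[0][1] across cycles:
  after 0 — PE[0][1] acc=0, pass-E 0, pass-S 0
  after 1 — PE[0][1] acc=20, pass-E 20, pass-S 6
  after 2 — PE[0][1] acc=32, pass-E 32, pass-S 8
  after 3 — PE[0][1] acc=0, pass-E 0, pass-S 0
  after 4 — PE[0][1] acc=0, pass-E 0, pass-S 0
  after 5 — PE[0][1] acc=0, pass-E 0, pass-S 0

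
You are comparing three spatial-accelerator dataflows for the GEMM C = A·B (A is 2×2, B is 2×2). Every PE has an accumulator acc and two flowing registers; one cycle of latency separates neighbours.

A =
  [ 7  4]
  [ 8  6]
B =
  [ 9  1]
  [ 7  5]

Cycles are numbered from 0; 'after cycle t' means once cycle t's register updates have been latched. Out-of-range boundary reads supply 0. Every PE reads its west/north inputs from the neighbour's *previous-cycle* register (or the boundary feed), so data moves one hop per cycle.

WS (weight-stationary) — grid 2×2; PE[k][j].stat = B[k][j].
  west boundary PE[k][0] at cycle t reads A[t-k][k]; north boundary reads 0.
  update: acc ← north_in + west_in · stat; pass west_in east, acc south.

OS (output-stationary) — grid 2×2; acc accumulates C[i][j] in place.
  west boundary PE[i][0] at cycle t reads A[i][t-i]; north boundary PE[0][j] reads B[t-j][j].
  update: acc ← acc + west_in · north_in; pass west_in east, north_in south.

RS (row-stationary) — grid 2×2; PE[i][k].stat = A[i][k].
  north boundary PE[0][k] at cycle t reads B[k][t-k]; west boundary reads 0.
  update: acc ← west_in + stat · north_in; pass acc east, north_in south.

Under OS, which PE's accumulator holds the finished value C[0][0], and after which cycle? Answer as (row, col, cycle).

OS — PE[0][0] is where C[0][0] collects:
  [0] (0,0) acc=63 (h:7 v:9)
  [1] (0,0) acc=91 (h:4 v:7)

(row, col, cycle) = (0, 0, 1)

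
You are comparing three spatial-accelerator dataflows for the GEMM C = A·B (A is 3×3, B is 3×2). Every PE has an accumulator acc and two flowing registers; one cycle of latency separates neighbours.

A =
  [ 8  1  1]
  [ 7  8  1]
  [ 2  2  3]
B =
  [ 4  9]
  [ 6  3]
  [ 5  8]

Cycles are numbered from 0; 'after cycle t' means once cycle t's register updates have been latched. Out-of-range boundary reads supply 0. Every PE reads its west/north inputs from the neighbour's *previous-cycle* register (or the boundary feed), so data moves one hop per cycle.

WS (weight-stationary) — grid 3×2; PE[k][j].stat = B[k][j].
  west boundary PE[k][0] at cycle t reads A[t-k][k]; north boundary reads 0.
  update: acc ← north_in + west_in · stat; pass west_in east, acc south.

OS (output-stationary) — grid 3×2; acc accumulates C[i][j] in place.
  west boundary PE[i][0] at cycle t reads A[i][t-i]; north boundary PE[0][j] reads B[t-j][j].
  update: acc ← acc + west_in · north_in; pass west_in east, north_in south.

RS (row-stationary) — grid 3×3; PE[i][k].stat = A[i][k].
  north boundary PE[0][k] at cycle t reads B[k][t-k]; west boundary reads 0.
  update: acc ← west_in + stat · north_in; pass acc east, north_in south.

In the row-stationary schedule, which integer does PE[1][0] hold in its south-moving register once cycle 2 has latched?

RS 3×3: PE[1][0] cycle-by-cycle (with neighbour feeds):
  @0  [0,0]  acc 32  |  →32  ↓4
  @0  [1,0]  acc 0  |  →0  ↓0
  @1  [0,0]  acc 72  |  →72  ↓9
  @1  [1,0]  acc 28  |  →28  ↓4
  @2  [0,0]  acc 0  |  →0  ↓0
  @2  [1,0]  acc 63  |  →63  ↓9

register = 9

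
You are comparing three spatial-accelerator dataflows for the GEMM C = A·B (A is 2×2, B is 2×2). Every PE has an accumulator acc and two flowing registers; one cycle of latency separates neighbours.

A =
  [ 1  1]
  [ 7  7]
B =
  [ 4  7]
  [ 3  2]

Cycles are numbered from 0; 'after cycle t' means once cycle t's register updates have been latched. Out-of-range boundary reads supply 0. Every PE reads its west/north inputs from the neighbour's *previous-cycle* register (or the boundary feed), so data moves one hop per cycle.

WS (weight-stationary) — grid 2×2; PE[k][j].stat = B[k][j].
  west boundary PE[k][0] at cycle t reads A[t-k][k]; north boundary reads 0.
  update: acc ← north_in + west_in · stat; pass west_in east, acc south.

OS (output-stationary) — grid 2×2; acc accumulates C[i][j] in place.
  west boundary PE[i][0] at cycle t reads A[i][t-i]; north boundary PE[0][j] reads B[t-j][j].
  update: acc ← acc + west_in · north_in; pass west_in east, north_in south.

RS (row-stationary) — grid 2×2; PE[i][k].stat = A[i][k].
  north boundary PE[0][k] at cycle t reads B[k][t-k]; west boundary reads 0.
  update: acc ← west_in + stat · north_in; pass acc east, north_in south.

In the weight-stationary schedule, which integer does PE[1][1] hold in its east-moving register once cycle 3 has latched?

register = 7

WS 2×2: PE[1][1] cycle-by-cycle (with neighbour feeds):
  [0] (0,1) acc=0 (h:0 v:0)
  [0] (1,0) acc=0 (h:0 v:0)
  [0] (1,1) acc=0 (h:0 v:0)
  [1] (0,1) acc=7 (h:1 v:7)
  [1] (1,0) acc=7 (h:1 v:7)
  [1] (1,1) acc=0 (h:0 v:0)
  [2] (0,1) acc=49 (h:7 v:49)
  [2] (1,0) acc=49 (h:7 v:49)
  [2] (1,1) acc=9 (h:1 v:9)
  [3] (0,1) acc=0 (h:0 v:0)
  [3] (1,0) acc=0 (h:0 v:0)
  [3] (1,1) acc=63 (h:7 v:63)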